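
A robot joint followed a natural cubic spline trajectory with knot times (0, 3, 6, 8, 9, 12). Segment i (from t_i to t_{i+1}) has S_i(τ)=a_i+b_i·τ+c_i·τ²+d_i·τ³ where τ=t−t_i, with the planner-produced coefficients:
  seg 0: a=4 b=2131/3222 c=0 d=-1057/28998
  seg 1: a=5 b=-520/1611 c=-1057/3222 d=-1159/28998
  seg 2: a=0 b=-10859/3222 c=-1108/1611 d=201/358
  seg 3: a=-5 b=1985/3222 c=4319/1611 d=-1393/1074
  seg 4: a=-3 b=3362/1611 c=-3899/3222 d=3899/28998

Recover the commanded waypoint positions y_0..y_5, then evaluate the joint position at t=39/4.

y_0=4 y_1=5 y_2=0 y_3=-5 y_4=-3 y_5=-4
S(39/4) = -47171/22912

y_0 = S_0(0) = a_0 = 4
y_1 = S_1(0) = a_1 = 5
y_2 = S_2(0) = a_2 = 0
y_3 = S_3(0) = a_3 = -5
y_4 = S_4(0) = a_4 = -3
y_5 = S_4(3) = -4
t_q=39/4 is in segment 4 (τ=3/4); S_4(τ)=-47171/22912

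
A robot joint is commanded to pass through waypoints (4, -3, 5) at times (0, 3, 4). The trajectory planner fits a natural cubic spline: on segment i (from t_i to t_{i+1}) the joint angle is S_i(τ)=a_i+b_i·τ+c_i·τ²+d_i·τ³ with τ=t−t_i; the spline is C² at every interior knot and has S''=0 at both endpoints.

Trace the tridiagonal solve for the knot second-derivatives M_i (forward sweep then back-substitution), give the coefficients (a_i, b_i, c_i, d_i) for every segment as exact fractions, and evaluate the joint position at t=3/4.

Δ: Δ0=-7/3, Δ1=8
row 1: diag=8, rhs=62; c'=1/8, d'=31/4
back: M1=31/4
M: M0=0, M1=31/4, M2=0
seg 0: a=4, c=M0/2=0, d=(M1−M0)/(6·3)=31/72, b=Δ0−h0·(2M0+M1)/6=-149/24
seg 1: a=-3, c=M1/2=31/8, d=(M2−M1)/(6·1)=-31/24, b=Δ1−h1·(2M1+M2)/6=65/12
t_q=3/4 → seg 0, τ=3/4; S=4+-149/24·τ+0·τ²+31/72·τ³=-243/512

  seg 0: a=4 b=-149/24 c=0 d=31/72
  seg 1: a=-3 b=65/12 c=31/8 d=-31/24
S(3/4) = -243/512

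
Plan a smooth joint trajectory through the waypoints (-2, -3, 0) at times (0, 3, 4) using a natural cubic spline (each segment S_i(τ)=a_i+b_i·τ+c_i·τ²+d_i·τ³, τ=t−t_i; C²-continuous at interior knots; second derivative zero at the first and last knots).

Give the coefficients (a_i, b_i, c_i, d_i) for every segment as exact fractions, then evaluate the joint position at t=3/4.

Δ: Δ0=-1/3, Δ1=3
row 1: diag=8, rhs=20; c'=1/8, d'=5/2
back: M1=5/2
M: M0=0, M1=5/2, M2=0
seg 0: a=-2, c=M0/2=0, d=(M1−M0)/(6·3)=5/36, b=Δ0−h0·(2M0+M1)/6=-19/12
seg 1: a=-3, c=M1/2=5/4, d=(M2−M1)/(6·1)=-5/12, b=Δ1−h1·(2M1+M2)/6=13/6
t_q=3/4 → seg 0, τ=3/4; S=-2+-19/12·τ+0·τ²+5/36·τ³=-801/256

  seg 0: a=-2 b=-19/12 c=0 d=5/36
  seg 1: a=-3 b=13/6 c=5/4 d=-5/12
S(3/4) = -801/256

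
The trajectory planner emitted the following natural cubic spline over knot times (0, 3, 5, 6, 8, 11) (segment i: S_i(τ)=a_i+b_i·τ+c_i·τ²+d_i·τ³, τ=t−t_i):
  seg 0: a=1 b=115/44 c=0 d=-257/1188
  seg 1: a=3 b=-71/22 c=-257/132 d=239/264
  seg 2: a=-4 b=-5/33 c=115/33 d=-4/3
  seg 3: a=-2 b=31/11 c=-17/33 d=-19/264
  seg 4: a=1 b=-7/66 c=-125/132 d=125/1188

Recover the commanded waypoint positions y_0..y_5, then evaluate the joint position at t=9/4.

y_0=1 y_1=3 y_2=-4 y_3=-2 y_4=1 y_5=-5
S(9/4) = 12437/2816

y_0 = S_0(0) = a_0 = 1
y_1 = S_1(0) = a_1 = 3
y_2 = S_2(0) = a_2 = -4
y_3 = S_3(0) = a_3 = -2
y_4 = S_4(0) = a_4 = 1
y_5 = S_4(3) = -5
t_q=9/4 is in segment 0 (τ=9/4); S_0(τ)=12437/2816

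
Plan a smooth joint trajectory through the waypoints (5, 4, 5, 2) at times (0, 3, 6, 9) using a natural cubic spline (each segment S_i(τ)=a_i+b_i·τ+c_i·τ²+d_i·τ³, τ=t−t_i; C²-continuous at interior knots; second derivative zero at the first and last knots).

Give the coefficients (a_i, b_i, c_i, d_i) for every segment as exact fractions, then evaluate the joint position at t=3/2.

Δ: Δ0=-1/3, Δ1=1/3, Δ2=-1
row 1: diag=12, rhs=4; c'=1/4, d'=1/3
row 2: denom=12−3·1/4=45/4; d'=(-8−3·1/3)/(45/4)=-4/5
back: M2=-4/5
back: M1=1/3−1/4·-4/5=8/15
M: M0=0, M1=8/15, M2=-4/5, M3=0
seg 0: a=5, c=M0/2=0, d=(M1−M0)/(6·3)=4/135, b=Δ0−h0·(2M0+M1)/6=-3/5
seg 1: a=4, c=M1/2=4/15, d=(M2−M1)/(6·3)=-2/27, b=Δ1−h1·(2M1+M2)/6=1/5
seg 2: a=5, c=M2/2=-2/5, d=(M3−M2)/(6·3)=2/45, b=Δ2−h2·(2M2+M3)/6=-1/5
t_q=3/2 → seg 0, τ=3/2; S=5+-3/5·τ+0·τ²+4/135·τ³=21/5

  seg 0: a=5 b=-3/5 c=0 d=4/135
  seg 1: a=4 b=1/5 c=4/15 d=-2/27
  seg 2: a=5 b=-1/5 c=-2/5 d=2/45
S(3/2) = 21/5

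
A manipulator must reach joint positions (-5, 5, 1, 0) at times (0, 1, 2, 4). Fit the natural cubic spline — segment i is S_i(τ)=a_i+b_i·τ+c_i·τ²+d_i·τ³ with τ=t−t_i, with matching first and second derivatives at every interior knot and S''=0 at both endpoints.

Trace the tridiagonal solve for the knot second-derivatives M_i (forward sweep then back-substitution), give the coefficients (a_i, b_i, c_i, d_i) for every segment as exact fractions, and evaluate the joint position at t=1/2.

  seg 0: a=-5 b=635/46 c=0 d=-175/46
  seg 1: a=5 b=55/23 c=-525/46 d=231/46
  seg 2: a=1 b=-247/46 c=84/23 d=-14/23
S(1/2) = 525/368

Δ: Δ0=10, Δ1=-4, Δ2=-1/2
row 1: diag=4, rhs=-84; c'=1/4, d'=-21
row 2: denom=6−1·1/4=23/4; d'=(21−1·-21)/(23/4)=168/23
back: M2=168/23
back: M1=-21−1/4·168/23=-525/23
M: M0=0, M1=-525/23, M2=168/23, M3=0
seg 0: a=-5, c=M0/2=0, d=(M1−M0)/(6·1)=-175/46, b=Δ0−h0·(2M0+M1)/6=635/46
seg 1: a=5, c=M1/2=-525/46, d=(M2−M1)/(6·1)=231/46, b=Δ1−h1·(2M1+M2)/6=55/23
seg 2: a=1, c=M2/2=84/23, d=(M3−M2)/(6·2)=-14/23, b=Δ2−h2·(2M2+M3)/6=-247/46
t_q=1/2 → seg 0, τ=1/2; S=-5+635/46·τ+0·τ²+-175/46·τ³=525/368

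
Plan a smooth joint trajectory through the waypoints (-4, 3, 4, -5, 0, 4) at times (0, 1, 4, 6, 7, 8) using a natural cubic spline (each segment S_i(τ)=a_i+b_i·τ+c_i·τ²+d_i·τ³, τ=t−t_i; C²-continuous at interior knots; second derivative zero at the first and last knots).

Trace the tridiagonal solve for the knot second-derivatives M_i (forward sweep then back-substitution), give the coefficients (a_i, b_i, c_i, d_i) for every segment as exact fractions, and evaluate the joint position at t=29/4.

Δ: Δ0=7, Δ1=1/3, Δ2=-9/2, Δ3=5, Δ4=4
row 1: diag=8, rhs=-40; c'=3/8, d'=-5
row 2: denom=10−3·3/8=71/8; d'=(-29−3·-5)/(71/8)=-112/71
row 3: denom=6−2·16/71=394/71; d'=(57−2·-112/71)/(394/71)=4271/394
row 4: denom=4−1·71/394=1505/394; d'=(-6−1·4271/394)/(1505/394)=-1327/301
back: M4=-1327/301
back: M3=4271/394−71/394·-1327/301=3502/301
back: M2=-112/71−16/71·3502/301=-1264/301
back: M1=-5−3/8·-1264/301=-1031/301
M: M0=0, M1=-1031/301, M2=-1264/301, M3=3502/301, M4=-1327/301, M5=0
seg 0: a=-4, c=M0/2=0, d=(M1−M0)/(6·1)=-1031/1806, b=Δ0−h0·(2M0+M1)/6=13673/1806
seg 1: a=3, c=M1/2=-1031/602, d=(M2−M1)/(6·3)=-233/5418, b=Δ1−h1·(2M1+M2)/6=5290/903
seg 2: a=4, c=M2/2=-632/301, d=(M3−M2)/(6·2)=2383/1806, b=Δ2−h2·(2M2+M3)/6=-10075/1806
seg 3: a=-5, c=M3/2=1751/301, d=(M4−M3)/(6·1)=-4829/1806, b=Δ3−h3·(2M3+M4)/6=479/258
seg 4: a=0, c=M4/2=-1327/602, d=(M5−M4)/(6·1)=1327/1806, b=Δ4−h4·(2M4+M5)/6=4939/903
t_q=29/4 → seg 4, τ=1/4; S=0+4939/903·τ+-1327/602·τ²+1327/1806·τ³=6831/5504

  seg 0: a=-4 b=13673/1806 c=0 d=-1031/1806
  seg 1: a=3 b=5290/903 c=-1031/602 d=-233/5418
  seg 2: a=4 b=-10075/1806 c=-632/301 d=2383/1806
  seg 3: a=-5 b=479/258 c=1751/301 d=-4829/1806
  seg 4: a=0 b=4939/903 c=-1327/602 d=1327/1806
S(29/4) = 6831/5504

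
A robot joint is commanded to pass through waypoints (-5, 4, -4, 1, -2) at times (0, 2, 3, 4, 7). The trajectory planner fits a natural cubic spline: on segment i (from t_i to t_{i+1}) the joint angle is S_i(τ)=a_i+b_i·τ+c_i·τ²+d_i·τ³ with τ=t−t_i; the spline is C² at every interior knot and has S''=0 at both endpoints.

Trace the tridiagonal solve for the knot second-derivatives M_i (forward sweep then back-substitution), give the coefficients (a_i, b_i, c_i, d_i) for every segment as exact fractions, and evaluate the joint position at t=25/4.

Δ: Δ0=9/2, Δ1=-8, Δ2=5, Δ3=-1
row 1: diag=6, rhs=-75; c'=1/6, d'=-25/2
row 2: denom=4−1·1/6=23/6; d'=(78−1·-25/2)/(23/6)=543/23
row 3: denom=8−1·6/23=178/23; d'=(-36−1·543/23)/(178/23)=-1371/178
back: M3=-1371/178
back: M2=543/23−6/23·-1371/178=2280/89
back: M1=-25/2−1/6·2280/89=-2985/178
M: M0=0, M1=-2985/178, M2=2280/89, M3=-1371/178, M4=0
seg 0: a=-5, c=M0/2=0, d=(M1−M0)/(6·2)=-995/712, b=Δ0−h0·(2M0+M1)/6=898/89
seg 1: a=4, c=M1/2=-2985/356, d=(M2−M1)/(6·1)=2515/356, b=Δ1−h1·(2M1+M2)/6=-1189/178
seg 2: a=-4, c=M2/2=1140/89, d=(M3−M2)/(6·1)=-1977/356, b=Δ2−h2·(2M2+M3)/6=-803/356
seg 3: a=1, c=M3/2=-1371/356, d=(M4−M3)/(6·3)=457/1068, b=Δ3−h3·(2M3+M4)/6=1193/178
t_q=25/4 → seg 3, τ=9/4; S=1+1193/178·τ+-1371/356·τ²+457/1068·τ³=33215/22784

  seg 0: a=-5 b=898/89 c=0 d=-995/712
  seg 1: a=4 b=-1189/178 c=-2985/356 d=2515/356
  seg 2: a=-4 b=-803/356 c=1140/89 d=-1977/356
  seg 3: a=1 b=1193/178 c=-1371/356 d=457/1068
S(25/4) = 33215/22784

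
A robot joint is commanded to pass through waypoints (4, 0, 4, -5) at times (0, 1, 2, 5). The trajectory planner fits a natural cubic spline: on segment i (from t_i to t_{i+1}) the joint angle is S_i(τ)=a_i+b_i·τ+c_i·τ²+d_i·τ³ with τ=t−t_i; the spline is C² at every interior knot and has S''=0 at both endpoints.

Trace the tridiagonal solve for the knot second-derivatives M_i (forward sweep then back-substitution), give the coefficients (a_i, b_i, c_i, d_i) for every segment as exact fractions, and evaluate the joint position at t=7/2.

  seg 0: a=4 b=-195/31 c=0 d=71/31
  seg 1: a=0 b=18/31 c=213/31 d=-107/31
  seg 2: a=4 b=123/31 c=-108/31 d=12/31
S(7/2) = 106/31

Δ: Δ0=-4, Δ1=4, Δ2=-3
row 1: diag=4, rhs=48; c'=1/4, d'=12
row 2: denom=8−1·1/4=31/4; d'=(-42−1·12)/(31/4)=-216/31
back: M2=-216/31
back: M1=12−1/4·-216/31=426/31
M: M0=0, M1=426/31, M2=-216/31, M3=0
seg 0: a=4, c=M0/2=0, d=(M1−M0)/(6·1)=71/31, b=Δ0−h0·(2M0+M1)/6=-195/31
seg 1: a=0, c=M1/2=213/31, d=(M2−M1)/(6·1)=-107/31, b=Δ1−h1·(2M1+M2)/6=18/31
seg 2: a=4, c=M2/2=-108/31, d=(M3−M2)/(6·3)=12/31, b=Δ2−h2·(2M2+M3)/6=123/31
t_q=7/2 → seg 2, τ=3/2; S=4+123/31·τ+-108/31·τ²+12/31·τ³=106/31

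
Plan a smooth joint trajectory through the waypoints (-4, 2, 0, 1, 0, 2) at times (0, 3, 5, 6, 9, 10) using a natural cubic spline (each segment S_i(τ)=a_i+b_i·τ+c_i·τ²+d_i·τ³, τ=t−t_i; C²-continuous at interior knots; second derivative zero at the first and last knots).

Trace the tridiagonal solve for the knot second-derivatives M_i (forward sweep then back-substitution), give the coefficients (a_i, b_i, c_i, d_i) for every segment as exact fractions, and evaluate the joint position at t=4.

  seg 0: a=-4 b=1208/375 c=0 d=-458/3375
  seg 1: a=2 b=-166/375 c=-458/375 d=707/1500
  seg 2: a=0 b=41/125 c=241/150 d=-701/750
  seg 3: a=1 b=553/750 c=-449/375 d=1891/6750
  seg 4: a=0 b=419/375 c=331/250 d=-331/750
S(4) = 1211/1500

Δ: Δ0=2, Δ1=-1, Δ2=1, Δ3=-1/3, Δ4=2
row 1: diag=10, rhs=-18; c'=1/5, d'=-9/5
row 2: denom=6−2·1/5=28/5; d'=(12−2·-9/5)/(28/5)=39/14
row 3: denom=8−1·5/28=219/28; d'=(-8−1·39/14)/(219/28)=-302/219
row 4: denom=8−3·28/73=500/73; d'=(14−3·-302/219)/(500/73)=331/125
back: M4=331/125
back: M3=-302/219−28/73·331/125=-898/375
back: M2=39/14−5/28·-898/375=241/75
back: M1=-9/5−1/5·241/75=-916/375
M: M0=0, M1=-916/375, M2=241/75, M3=-898/375, M4=331/125, M5=0
seg 0: a=-4, c=M0/2=0, d=(M1−M0)/(6·3)=-458/3375, b=Δ0−h0·(2M0+M1)/6=1208/375
seg 1: a=2, c=M1/2=-458/375, d=(M2−M1)/(6·2)=707/1500, b=Δ1−h1·(2M1+M2)/6=-166/375
seg 2: a=0, c=M2/2=241/150, d=(M3−M2)/(6·1)=-701/750, b=Δ2−h2·(2M2+M3)/6=41/125
seg 3: a=1, c=M3/2=-449/375, d=(M4−M3)/(6·3)=1891/6750, b=Δ3−h3·(2M3+M4)/6=553/750
seg 4: a=0, c=M4/2=331/250, d=(M5−M4)/(6·1)=-331/750, b=Δ4−h4·(2M4+M5)/6=419/375
t_q=4 → seg 1, τ=1; S=2+-166/375·τ+-458/375·τ²+707/1500·τ³=1211/1500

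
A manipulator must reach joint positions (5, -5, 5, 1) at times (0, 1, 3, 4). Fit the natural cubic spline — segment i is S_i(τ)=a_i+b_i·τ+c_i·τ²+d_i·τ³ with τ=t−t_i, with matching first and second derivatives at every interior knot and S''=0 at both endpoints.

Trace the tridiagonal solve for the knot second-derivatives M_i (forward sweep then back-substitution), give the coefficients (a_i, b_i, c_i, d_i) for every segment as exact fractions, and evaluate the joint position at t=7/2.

  seg 0: a=5 b=-107/8 c=0 d=27/8
  seg 1: a=-5 b=-13/4 c=81/8 d=-3
  seg 2: a=5 b=5/4 c=-63/8 d=21/8
S(7/2) = 255/64

Δ: Δ0=-10, Δ1=5, Δ2=-4
row 1: diag=6, rhs=90; c'=1/3, d'=15
row 2: denom=6−2·1/3=16/3; d'=(-54−2·15)/(16/3)=-63/4
back: M2=-63/4
back: M1=15−1/3·-63/4=81/4
M: M0=0, M1=81/4, M2=-63/4, M3=0
seg 0: a=5, c=M0/2=0, d=(M1−M0)/(6·1)=27/8, b=Δ0−h0·(2M0+M1)/6=-107/8
seg 1: a=-5, c=M1/2=81/8, d=(M2−M1)/(6·2)=-3, b=Δ1−h1·(2M1+M2)/6=-13/4
seg 2: a=5, c=M2/2=-63/8, d=(M3−M2)/(6·1)=21/8, b=Δ2−h2·(2M2+M3)/6=5/4
t_q=7/2 → seg 2, τ=1/2; S=5+5/4·τ+-63/8·τ²+21/8·τ³=255/64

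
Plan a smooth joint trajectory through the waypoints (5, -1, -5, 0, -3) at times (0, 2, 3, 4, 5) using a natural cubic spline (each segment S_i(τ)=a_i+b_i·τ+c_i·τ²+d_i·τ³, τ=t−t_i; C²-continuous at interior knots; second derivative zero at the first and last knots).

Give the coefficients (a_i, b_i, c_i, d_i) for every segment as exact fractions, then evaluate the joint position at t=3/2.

Δ: Δ0=-3, Δ1=-4, Δ2=5, Δ3=-3
row 1: diag=6, rhs=-6; c'=1/6, d'=-1
row 2: denom=4−1·1/6=23/6; d'=(54−1·-1)/(23/6)=330/23
row 3: denom=4−1·6/23=86/23; d'=(-48−1·330/23)/(86/23)=-717/43
back: M3=-717/43
back: M2=330/23−6/23·-717/43=804/43
back: M1=-1−1/6·804/43=-177/43
M: M0=0, M1=-177/43, M2=804/43, M3=-717/43, M4=0
seg 0: a=5, c=M0/2=0, d=(M1−M0)/(6·2)=-59/172, b=Δ0−h0·(2M0+M1)/6=-70/43
seg 1: a=-1, c=M1/2=-177/86, d=(M2−M1)/(6·1)=327/86, b=Δ1−h1·(2M1+M2)/6=-247/43
seg 2: a=-5, c=M2/2=402/43, d=(M3−M2)/(6·1)=-507/86, b=Δ2−h2·(2M2+M3)/6=133/86
seg 3: a=0, c=M3/2=-717/86, d=(M4−M3)/(6·1)=239/86, b=Δ3−h3·(2M3+M4)/6=110/43
t_q=3/2 → seg 0, τ=3/2; S=5+-70/43·τ+0·τ²+-59/172·τ³=1927/1376

  seg 0: a=5 b=-70/43 c=0 d=-59/172
  seg 1: a=-1 b=-247/43 c=-177/86 d=327/86
  seg 2: a=-5 b=133/86 c=402/43 d=-507/86
  seg 3: a=0 b=110/43 c=-717/86 d=239/86
S(3/2) = 1927/1376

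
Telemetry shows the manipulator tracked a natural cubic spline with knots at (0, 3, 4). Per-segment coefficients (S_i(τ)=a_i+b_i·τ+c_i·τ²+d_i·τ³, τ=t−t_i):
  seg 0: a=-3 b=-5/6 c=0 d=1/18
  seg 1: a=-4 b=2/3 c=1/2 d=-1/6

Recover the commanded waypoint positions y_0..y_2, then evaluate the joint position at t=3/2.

y_0=-3 y_1=-4 y_2=-3
S(3/2) = -65/16

y_0 = S_0(0) = a_0 = -3
y_1 = S_1(0) = a_1 = -4
y_2 = S_1(1) = -3
t_q=3/2 is in segment 0 (τ=3/2); S_0(τ)=-65/16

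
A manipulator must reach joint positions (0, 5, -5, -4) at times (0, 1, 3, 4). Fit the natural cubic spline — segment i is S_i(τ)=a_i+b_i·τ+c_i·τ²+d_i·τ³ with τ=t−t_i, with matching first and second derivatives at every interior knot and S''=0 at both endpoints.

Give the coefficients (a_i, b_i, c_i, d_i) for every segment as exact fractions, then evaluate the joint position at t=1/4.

Δ: Δ0=5, Δ1=-5, Δ2=1
row 1: diag=6, rhs=-60; c'=1/3, d'=-10
row 2: denom=6−2·1/3=16/3; d'=(36−2·-10)/(16/3)=21/2
back: M2=21/2
back: M1=-10−1/3·21/2=-27/2
M: M0=0, M1=-27/2, M2=21/2, M3=0
seg 0: a=0, c=M0/2=0, d=(M1−M0)/(6·1)=-9/4, b=Δ0−h0·(2M0+M1)/6=29/4
seg 1: a=5, c=M1/2=-27/4, d=(M2−M1)/(6·2)=2, b=Δ1−h1·(2M1+M2)/6=1/2
seg 2: a=-5, c=M2/2=21/4, d=(M3−M2)/(6·1)=-7/4, b=Δ2−h2·(2M2+M3)/6=-5/2
t_q=1/4 → seg 0, τ=1/4; S=0+29/4·τ+0·τ²+-9/4·τ³=455/256

  seg 0: a=0 b=29/4 c=0 d=-9/4
  seg 1: a=5 b=1/2 c=-27/4 d=2
  seg 2: a=-5 b=-5/2 c=21/4 d=-7/4
S(1/4) = 455/256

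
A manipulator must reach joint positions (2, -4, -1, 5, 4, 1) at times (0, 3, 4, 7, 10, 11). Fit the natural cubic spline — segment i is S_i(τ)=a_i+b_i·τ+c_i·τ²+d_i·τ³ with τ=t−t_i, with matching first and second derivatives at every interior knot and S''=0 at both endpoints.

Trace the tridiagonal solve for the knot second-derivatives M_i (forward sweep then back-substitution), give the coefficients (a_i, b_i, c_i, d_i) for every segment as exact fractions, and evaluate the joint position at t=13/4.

  seg 0: a=2 b=-1289/327 c=0 d=635/2943
  seg 1: a=-4 b=616/327 c=635/327 d=-90/109
  seg 2: a=-1 b=1076/327 c=-175/327 d=103/2943
  seg 3: a=5 b=335/327 c=-24/109 d=-76/981
  seg 4: a=4 b=-781/327 c=-100/109 d=100/327
S(13/4) = -11931/3488

Δ: Δ0=-2, Δ1=3, Δ2=2, Δ3=-1/3, Δ4=-3
row 1: diag=8, rhs=30; c'=1/8, d'=15/4
row 2: denom=8−1·1/8=63/8; d'=(-6−1·15/4)/(63/8)=-26/21
row 3: denom=12−3·8/21=76/7; d'=(-14−3·-26/21)/(76/7)=-18/19
row 4: denom=8−3·21/76=545/76; d'=(-16−3·-18/19)/(545/76)=-200/109
back: M4=-200/109
back: M3=-18/19−21/76·-200/109=-48/109
back: M2=-26/21−8/21·-48/109=-350/327
back: M1=15/4−1/8·-350/327=1270/327
M: M0=0, M1=1270/327, M2=-350/327, M3=-48/109, M4=-200/109, M5=0
seg 0: a=2, c=M0/2=0, d=(M1−M0)/(6·3)=635/2943, b=Δ0−h0·(2M0+M1)/6=-1289/327
seg 1: a=-4, c=M1/2=635/327, d=(M2−M1)/(6·1)=-90/109, b=Δ1−h1·(2M1+M2)/6=616/327
seg 2: a=-1, c=M2/2=-175/327, d=(M3−M2)/(6·3)=103/2943, b=Δ2−h2·(2M2+M3)/6=1076/327
seg 3: a=5, c=M3/2=-24/109, d=(M4−M3)/(6·3)=-76/981, b=Δ3−h3·(2M3+M4)/6=335/327
seg 4: a=4, c=M4/2=-100/109, d=(M5−M4)/(6·1)=100/327, b=Δ4−h4·(2M4+M5)/6=-781/327
t_q=13/4 → seg 1, τ=1/4; S=-4+616/327·τ+635/327·τ²+-90/109·τ³=-11931/3488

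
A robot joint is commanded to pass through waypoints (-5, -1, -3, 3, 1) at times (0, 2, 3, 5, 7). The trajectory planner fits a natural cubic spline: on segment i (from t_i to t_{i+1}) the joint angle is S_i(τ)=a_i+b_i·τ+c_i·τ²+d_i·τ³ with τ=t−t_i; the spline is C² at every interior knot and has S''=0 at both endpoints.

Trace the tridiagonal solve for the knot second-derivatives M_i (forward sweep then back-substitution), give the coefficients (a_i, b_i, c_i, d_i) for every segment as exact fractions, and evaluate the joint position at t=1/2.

  seg 0: a=-5 b=15/4 c=0 d=-7/16
  seg 1: a=-1 b=-3/2 c=-21/8 d=17/8
  seg 2: a=-3 b=-3/8 c=15/4 d=-33/32
  seg 3: a=3 b=9/4 c=-39/16 d=13/32
S(1/2) = -407/128

Δ: Δ0=2, Δ1=-2, Δ2=3, Δ3=-1
row 1: diag=6, rhs=-24; c'=1/6, d'=-4
row 2: denom=6−1·1/6=35/6; d'=(30−1·-4)/(35/6)=204/35
row 3: denom=8−2·12/35=256/35; d'=(-24−2·204/35)/(256/35)=-39/8
back: M3=-39/8
back: M2=204/35−12/35·-39/8=15/2
back: M1=-4−1/6·15/2=-21/4
M: M0=0, M1=-21/4, M2=15/2, M3=-39/8, M4=0
seg 0: a=-5, c=M0/2=0, d=(M1−M0)/(6·2)=-7/16, b=Δ0−h0·(2M0+M1)/6=15/4
seg 1: a=-1, c=M1/2=-21/8, d=(M2−M1)/(6·1)=17/8, b=Δ1−h1·(2M1+M2)/6=-3/2
seg 2: a=-3, c=M2/2=15/4, d=(M3−M2)/(6·2)=-33/32, b=Δ2−h2·(2M2+M3)/6=-3/8
seg 3: a=3, c=M3/2=-39/16, d=(M4−M3)/(6·2)=13/32, b=Δ3−h3·(2M3+M4)/6=9/4
t_q=1/2 → seg 0, τ=1/2; S=-5+15/4·τ+0·τ²+-7/16·τ³=-407/128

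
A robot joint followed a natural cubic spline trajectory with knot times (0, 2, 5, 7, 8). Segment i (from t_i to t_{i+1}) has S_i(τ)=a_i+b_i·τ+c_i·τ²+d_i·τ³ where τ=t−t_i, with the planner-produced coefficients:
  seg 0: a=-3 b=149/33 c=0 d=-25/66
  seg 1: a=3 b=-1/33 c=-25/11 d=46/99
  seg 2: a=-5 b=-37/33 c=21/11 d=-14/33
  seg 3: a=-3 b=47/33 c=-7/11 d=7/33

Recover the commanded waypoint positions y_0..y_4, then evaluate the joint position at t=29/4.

y_0=-3 y_1=3 y_2=-5 y_3=-3 y_4=-2
S(29/4) = -1887/704

y_0 = S_0(0) = a_0 = -3
y_1 = S_1(0) = a_1 = 3
y_2 = S_2(0) = a_2 = -5
y_3 = S_3(0) = a_3 = -3
y_4 = S_3(1) = -2
t_q=29/4 is in segment 3 (τ=1/4); S_3(τ)=-1887/704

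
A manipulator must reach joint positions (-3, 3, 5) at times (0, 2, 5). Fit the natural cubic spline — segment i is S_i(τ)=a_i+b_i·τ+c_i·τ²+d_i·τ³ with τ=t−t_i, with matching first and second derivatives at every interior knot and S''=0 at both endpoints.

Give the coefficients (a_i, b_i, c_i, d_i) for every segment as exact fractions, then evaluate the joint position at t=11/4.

  seg 0: a=-3 b=52/15 c=0 d=-7/60
  seg 1: a=3 b=31/15 c=-7/10 d=7/90
S(11/4) = 2681/640

Δ: Δ0=3, Δ1=2/3
row 1: diag=10, rhs=-14; c'=3/10, d'=-7/5
back: M1=-7/5
M: M0=0, M1=-7/5, M2=0
seg 0: a=-3, c=M0/2=0, d=(M1−M0)/(6·2)=-7/60, b=Δ0−h0·(2M0+M1)/6=52/15
seg 1: a=3, c=M1/2=-7/10, d=(M2−M1)/(6·3)=7/90, b=Δ1−h1·(2M1+M2)/6=31/15
t_q=11/4 → seg 1, τ=3/4; S=3+31/15·τ+-7/10·τ²+7/90·τ³=2681/640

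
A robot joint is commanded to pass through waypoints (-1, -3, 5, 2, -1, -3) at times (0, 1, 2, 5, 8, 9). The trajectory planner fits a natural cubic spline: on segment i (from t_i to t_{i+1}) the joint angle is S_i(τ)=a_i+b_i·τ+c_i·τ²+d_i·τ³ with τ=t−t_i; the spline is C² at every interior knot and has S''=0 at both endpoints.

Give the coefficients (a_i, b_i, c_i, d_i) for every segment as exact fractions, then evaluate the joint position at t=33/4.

  seg 0: a=-1 b=-3950/803 c=0 d=2344/803
  seg 1: a=-3 b=3082/803 c=7032/803 d=-3690/803
  seg 2: a=5 b=6076/803 c=-4038/803 d=1745/2409
  seg 3: a=2 b=-2447/803 c=1197/803 d=-59/219
  seg 4: a=-1 b=-1106/803 c=-750/803 d=250/803
S(33/4) = -35919/25696

Δ: Δ0=-2, Δ1=8, Δ2=-1, Δ3=-1, Δ4=-2
row 1: diag=4, rhs=60; c'=1/4, d'=15
row 2: denom=8−1·1/4=31/4; d'=(-54−1·15)/(31/4)=-276/31
row 3: denom=12−3·12/31=336/31; d'=(0−3·-276/31)/(336/31)=69/28
row 4: denom=8−3·31/112=803/112; d'=(-6−3·69/28)/(803/112)=-1500/803
back: M4=-1500/803
back: M3=69/28−31/112·-1500/803=2394/803
back: M2=-276/31−12/31·2394/803=-8076/803
back: M1=15−1/4·-8076/803=14064/803
M: M0=0, M1=14064/803, M2=-8076/803, M3=2394/803, M4=-1500/803, M5=0
seg 0: a=-1, c=M0/2=0, d=(M1−M0)/(6·1)=2344/803, b=Δ0−h0·(2M0+M1)/6=-3950/803
seg 1: a=-3, c=M1/2=7032/803, d=(M2−M1)/(6·1)=-3690/803, b=Δ1−h1·(2M1+M2)/6=3082/803
seg 2: a=5, c=M2/2=-4038/803, d=(M3−M2)/(6·3)=1745/2409, b=Δ2−h2·(2M2+M3)/6=6076/803
seg 3: a=2, c=M3/2=1197/803, d=(M4−M3)/(6·3)=-59/219, b=Δ3−h3·(2M3+M4)/6=-2447/803
seg 4: a=-1, c=M4/2=-750/803, d=(M5−M4)/(6·1)=250/803, b=Δ4−h4·(2M4+M5)/6=-1106/803
t_q=33/4 → seg 4, τ=1/4; S=-1+-1106/803·τ+-750/803·τ²+250/803·τ³=-35919/25696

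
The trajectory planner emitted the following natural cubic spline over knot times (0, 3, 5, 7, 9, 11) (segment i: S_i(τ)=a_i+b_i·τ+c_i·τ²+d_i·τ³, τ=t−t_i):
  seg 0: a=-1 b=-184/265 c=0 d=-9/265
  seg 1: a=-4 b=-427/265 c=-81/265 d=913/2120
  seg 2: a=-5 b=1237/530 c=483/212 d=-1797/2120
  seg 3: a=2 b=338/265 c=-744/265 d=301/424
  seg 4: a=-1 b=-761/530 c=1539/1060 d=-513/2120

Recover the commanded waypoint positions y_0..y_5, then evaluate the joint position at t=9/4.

y_0 = S_0(0) = a_0 = -1
y_1 = S_1(0) = a_1 = -4
y_2 = S_2(0) = a_2 = -5
y_3 = S_3(0) = a_3 = 2
y_4 = S_4(0) = a_4 = -1
y_5 = S_4(2) = 0
t_q=9/4 is in segment 0 (τ=9/4); S_0(τ)=-50017/16960

y_0=-1 y_1=-4 y_2=-5 y_3=2 y_4=-1 y_5=0
S(9/4) = -50017/16960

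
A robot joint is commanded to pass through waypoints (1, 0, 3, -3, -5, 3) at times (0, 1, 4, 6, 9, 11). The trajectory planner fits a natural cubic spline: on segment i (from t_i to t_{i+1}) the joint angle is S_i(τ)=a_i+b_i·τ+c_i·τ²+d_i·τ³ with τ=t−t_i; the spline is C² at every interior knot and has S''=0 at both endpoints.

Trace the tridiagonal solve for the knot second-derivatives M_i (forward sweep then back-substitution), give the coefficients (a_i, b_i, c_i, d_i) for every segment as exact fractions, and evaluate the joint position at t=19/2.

  seg 0: a=1 b=-9029/6141 c=0 d=2888/6141
  seg 1: a=0 b=-365/6141 c=2888/2047 d=-19486/55269
  seg 2: a=3 b=-6839/6141 c=-10822/6141 d=2515/6141
  seg 3: a=-3 b=-6649/2047 c=4268/6141 d=3049/55269
  seg 4: a=-5 b=4936/2047 c=2439/2047 d=-813/4094
S(19/2) = -115329/32752

Δ: Δ0=-1, Δ1=1, Δ2=-3, Δ3=-2/3, Δ4=4
row 1: diag=8, rhs=12; c'=3/8, d'=3/2
row 2: denom=10−3·3/8=71/8; d'=(-24−3·3/2)/(71/8)=-228/71
row 3: denom=10−2·16/71=678/71; d'=(14−2·-228/71)/(678/71)=725/339
row 4: denom=10−3·71/226=2047/226; d'=(28−3·725/339)/(2047/226)=4878/2047
back: M4=4878/2047
back: M3=725/339−71/226·4878/2047=8536/6141
back: M2=-228/71−16/71·8536/6141=-21644/6141
back: M1=3/2−3/8·-21644/6141=5776/2047
M: M0=0, M1=5776/2047, M2=-21644/6141, M3=8536/6141, M4=4878/2047, M5=0
seg 0: a=1, c=M0/2=0, d=(M1−M0)/(6·1)=2888/6141, b=Δ0−h0·(2M0+M1)/6=-9029/6141
seg 1: a=0, c=M1/2=2888/2047, d=(M2−M1)/(6·3)=-19486/55269, b=Δ1−h1·(2M1+M2)/6=-365/6141
seg 2: a=3, c=M2/2=-10822/6141, d=(M3−M2)/(6·2)=2515/6141, b=Δ2−h2·(2M2+M3)/6=-6839/6141
seg 3: a=-3, c=M3/2=4268/6141, d=(M4−M3)/(6·3)=3049/55269, b=Δ3−h3·(2M3+M4)/6=-6649/2047
seg 4: a=-5, c=M4/2=2439/2047, d=(M5−M4)/(6·2)=-813/4094, b=Δ4−h4·(2M4+M5)/6=4936/2047
t_q=19/2 → seg 4, τ=1/2; S=-5+4936/2047·τ+2439/2047·τ²+-813/4094·τ³=-115329/32752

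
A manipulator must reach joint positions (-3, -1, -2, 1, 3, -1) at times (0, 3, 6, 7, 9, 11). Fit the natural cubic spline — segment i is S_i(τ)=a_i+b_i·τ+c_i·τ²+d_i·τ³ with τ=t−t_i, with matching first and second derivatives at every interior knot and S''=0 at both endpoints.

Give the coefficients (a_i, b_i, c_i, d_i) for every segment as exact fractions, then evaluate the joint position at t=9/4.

Δ: Δ0=2/3, Δ1=-1/3, Δ2=3, Δ3=1, Δ4=-2
row 1: diag=12, rhs=-6; c'=1/4, d'=-1/2
row 2: denom=8−3·1/4=29/4; d'=(20−3·-1/2)/(29/4)=86/29
row 3: denom=6−1·4/29=170/29; d'=(-12−1·86/29)/(170/29)=-217/85
row 4: denom=8−2·29/85=622/85; d'=(-18−2·-217/85)/(622/85)=-548/311
back: M4=-548/311
back: M3=-217/85−29/85·-548/311=-607/311
back: M2=86/29−4/29·-607/311=1006/311
back: M1=-1/2−1/4·1006/311=-407/311
M: M0=0, M1=-407/311, M2=1006/311, M3=-607/311, M4=-548/311, M5=0
seg 0: a=-3, c=M0/2=0, d=(M1−M0)/(6·3)=-407/5598, b=Δ0−h0·(2M0+M1)/6=2465/1866
seg 1: a=-1, c=M1/2=-407/622, d=(M2−M1)/(6·3)=157/622, b=Δ1−h1·(2M1+M2)/6=-599/933
seg 2: a=-2, c=M2/2=503/311, d=(M3−M2)/(6·1)=-1613/1866, b=Δ2−h2·(2M2+M3)/6=4193/1866
seg 3: a=1, c=M3/2=-607/622, d=(M4−M3)/(6·2)=59/3732, b=Δ3−h3·(2M3+M4)/6=2695/933
seg 4: a=3, c=M4/2=-274/311, d=(M5−M4)/(6·2)=137/933, b=Δ4−h4·(2M4+M5)/6=-770/933
t_q=9/4 → seg 0, τ=9/4; S=-3+2465/1866·τ+0·τ²+-407/5598·τ³=-34071/39808

  seg 0: a=-3 b=2465/1866 c=0 d=-407/5598
  seg 1: a=-1 b=-599/933 c=-407/622 d=157/622
  seg 2: a=-2 b=4193/1866 c=503/311 d=-1613/1866
  seg 3: a=1 b=2695/933 c=-607/622 d=59/3732
  seg 4: a=3 b=-770/933 c=-274/311 d=137/933
S(9/4) = -34071/39808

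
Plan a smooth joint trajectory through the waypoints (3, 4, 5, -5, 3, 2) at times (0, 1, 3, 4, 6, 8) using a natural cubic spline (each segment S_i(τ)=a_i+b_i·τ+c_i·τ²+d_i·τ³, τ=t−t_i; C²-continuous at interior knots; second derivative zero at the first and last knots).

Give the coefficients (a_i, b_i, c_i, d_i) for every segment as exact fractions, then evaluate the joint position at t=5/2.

  seg 0: a=3 b=161/680 c=0 d=519/680
  seg 1: a=4 b=859/340 c=1557/680 d=-1123/680
  seg 2: a=5 b=-553/68 c=-5181/680 d=3911/680
  seg 3: a=-5 b=-4159/680 c=819/85 d=-1245/544
  seg 4: a=3 b=1687/340 c=-5571/1360 d=1857/2720
S(5/2) = 40081/5440

Δ: Δ0=1, Δ1=1/2, Δ2=-10, Δ3=4, Δ4=-1/2
row 1: diag=6, rhs=-3; c'=1/3, d'=-1/2
row 2: denom=6−2·1/3=16/3; d'=(-63−2·-1/2)/(16/3)=-93/8
row 3: denom=6−1·3/16=93/16; d'=(84−1·-93/8)/(93/16)=510/31
row 4: denom=8−2·32/93=680/93; d'=(-27−2·510/31)/(680/93)=-5571/680
back: M4=-5571/680
back: M3=510/31−32/93·-5571/680=1638/85
back: M2=-93/8−3/16·1638/85=-5181/340
back: M1=-1/2−1/3·-5181/340=1557/340
M: M0=0, M1=1557/340, M2=-5181/340, M3=1638/85, M4=-5571/680, M5=0
seg 0: a=3, c=M0/2=0, d=(M1−M0)/(6·1)=519/680, b=Δ0−h0·(2M0+M1)/6=161/680
seg 1: a=4, c=M1/2=1557/680, d=(M2−M1)/(6·2)=-1123/680, b=Δ1−h1·(2M1+M2)/6=859/340
seg 2: a=5, c=M2/2=-5181/680, d=(M3−M2)/(6·1)=3911/680, b=Δ2−h2·(2M2+M3)/6=-553/68
seg 3: a=-5, c=M3/2=819/85, d=(M4−M3)/(6·2)=-1245/544, b=Δ3−h3·(2M3+M4)/6=-4159/680
seg 4: a=3, c=M4/2=-5571/1360, d=(M5−M4)/(6·2)=1857/2720, b=Δ4−h4·(2M4+M5)/6=1687/340
t_q=5/2 → seg 1, τ=3/2; S=4+859/340·τ+1557/680·τ²+-1123/680·τ³=40081/5440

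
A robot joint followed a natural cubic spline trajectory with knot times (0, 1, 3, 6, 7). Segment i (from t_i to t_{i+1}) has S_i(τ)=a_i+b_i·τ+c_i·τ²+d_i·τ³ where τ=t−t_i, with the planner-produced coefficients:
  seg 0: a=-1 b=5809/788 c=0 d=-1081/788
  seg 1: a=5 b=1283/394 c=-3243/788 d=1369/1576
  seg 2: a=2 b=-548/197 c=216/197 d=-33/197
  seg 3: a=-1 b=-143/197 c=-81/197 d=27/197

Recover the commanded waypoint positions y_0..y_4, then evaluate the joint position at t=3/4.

y_0=-1 y_1=5 y_2=2 y_3=-1 y_4=-2
S(3/4) = 199213/50432

y_0 = S_0(0) = a_0 = -1
y_1 = S_1(0) = a_1 = 5
y_2 = S_2(0) = a_2 = 2
y_3 = S_3(0) = a_3 = -1
y_4 = S_3(1) = -2
t_q=3/4 is in segment 0 (τ=3/4); S_0(τ)=199213/50432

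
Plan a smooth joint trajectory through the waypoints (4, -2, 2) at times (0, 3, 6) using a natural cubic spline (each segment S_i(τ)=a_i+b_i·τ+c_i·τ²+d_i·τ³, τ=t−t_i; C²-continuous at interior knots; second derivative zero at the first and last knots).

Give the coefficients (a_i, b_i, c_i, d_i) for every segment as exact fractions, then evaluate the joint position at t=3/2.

  seg 0: a=4 b=-17/6 c=0 d=5/54
  seg 1: a=-2 b=-1/3 c=5/6 d=-5/54
S(3/2) = 1/16

Δ: Δ0=-2, Δ1=4/3
row 1: diag=12, rhs=20; c'=1/4, d'=5/3
back: M1=5/3
M: M0=0, M1=5/3, M2=0
seg 0: a=4, c=M0/2=0, d=(M1−M0)/(6·3)=5/54, b=Δ0−h0·(2M0+M1)/6=-17/6
seg 1: a=-2, c=M1/2=5/6, d=(M2−M1)/(6·3)=-5/54, b=Δ1−h1·(2M1+M2)/6=-1/3
t_q=3/2 → seg 0, τ=3/2; S=4+-17/6·τ+0·τ²+5/54·τ³=1/16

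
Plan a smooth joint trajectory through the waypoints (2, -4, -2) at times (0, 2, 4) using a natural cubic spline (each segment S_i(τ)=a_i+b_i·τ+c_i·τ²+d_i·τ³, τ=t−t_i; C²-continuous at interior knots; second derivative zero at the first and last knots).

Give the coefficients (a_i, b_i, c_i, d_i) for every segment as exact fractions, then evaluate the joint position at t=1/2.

Δ: Δ0=-3, Δ1=1
row 1: diag=8, rhs=24; c'=1/4, d'=3
back: M1=3
M: M0=0, M1=3, M2=0
seg 0: a=2, c=M0/2=0, d=(M1−M0)/(6·2)=1/4, b=Δ0−h0·(2M0+M1)/6=-4
seg 1: a=-4, c=M1/2=3/2, d=(M2−M1)/(6·2)=-1/4, b=Δ1−h1·(2M1+M2)/6=-1
t_q=1/2 → seg 0, τ=1/2; S=2+-4·τ+0·τ²+1/4·τ³=1/32

  seg 0: a=2 b=-4 c=0 d=1/4
  seg 1: a=-4 b=-1 c=3/2 d=-1/4
S(1/2) = 1/32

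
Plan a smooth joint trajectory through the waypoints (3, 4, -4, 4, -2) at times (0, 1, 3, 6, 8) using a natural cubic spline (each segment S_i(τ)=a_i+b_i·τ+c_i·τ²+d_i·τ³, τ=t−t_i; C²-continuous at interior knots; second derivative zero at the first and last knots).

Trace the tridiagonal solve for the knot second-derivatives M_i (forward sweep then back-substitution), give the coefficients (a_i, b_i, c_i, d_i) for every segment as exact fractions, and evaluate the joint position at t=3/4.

Δ: Δ0=1, Δ1=-4, Δ2=8/3, Δ3=-3
row 1: diag=6, rhs=-30; c'=1/3, d'=-5
row 2: denom=10−2·1/3=28/3; d'=(40−2·-5)/(28/3)=75/14
row 3: denom=10−3·9/28=253/28; d'=(-34−3·75/14)/(253/28)=-1402/253
back: M3=-1402/253
back: M2=75/14−9/28·-1402/253=1806/253
back: M1=-5−1/3·1806/253=-1867/253
M: M0=0, M1=-1867/253, M2=1806/253, M3=-1402/253, M4=0
seg 0: a=3, c=M0/2=0, d=(M1−M0)/(6·1)=-1867/1518, b=Δ0−h0·(2M0+M1)/6=3385/1518
seg 1: a=4, c=M1/2=-1867/506, d=(M2−M1)/(6·2)=3673/3036, b=Δ1−h1·(2M1+M2)/6=-1108/759
seg 2: a=-4, c=M2/2=903/253, d=(M3−M2)/(6·3)=-1604/2277, b=Δ2−h2·(2M2+M3)/6=-1291/759
seg 3: a=4, c=M3/2=-701/253, d=(M4−M3)/(6·2)=701/1518, b=Δ3−h3·(2M3+M4)/6=527/759
t_q=3/4 → seg 0, τ=3/4; S=3+3385/1518·τ+0·τ²+-1867/1518·τ³=134509/32384

  seg 0: a=3 b=3385/1518 c=0 d=-1867/1518
  seg 1: a=4 b=-1108/759 c=-1867/506 d=3673/3036
  seg 2: a=-4 b=-1291/759 c=903/253 d=-1604/2277
  seg 3: a=4 b=527/759 c=-701/253 d=701/1518
S(3/4) = 134509/32384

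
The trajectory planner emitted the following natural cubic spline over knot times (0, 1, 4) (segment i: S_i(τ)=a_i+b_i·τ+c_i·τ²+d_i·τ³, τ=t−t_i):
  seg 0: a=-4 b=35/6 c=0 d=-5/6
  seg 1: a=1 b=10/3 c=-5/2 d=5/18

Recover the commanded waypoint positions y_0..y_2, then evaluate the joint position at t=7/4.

y_0=-4 y_1=1 y_2=-4
S(7/4) = 283/128

y_0 = S_0(0) = a_0 = -4
y_1 = S_1(0) = a_1 = 1
y_2 = S_1(3) = -4
t_q=7/4 is in segment 1 (τ=3/4); S_1(τ)=283/128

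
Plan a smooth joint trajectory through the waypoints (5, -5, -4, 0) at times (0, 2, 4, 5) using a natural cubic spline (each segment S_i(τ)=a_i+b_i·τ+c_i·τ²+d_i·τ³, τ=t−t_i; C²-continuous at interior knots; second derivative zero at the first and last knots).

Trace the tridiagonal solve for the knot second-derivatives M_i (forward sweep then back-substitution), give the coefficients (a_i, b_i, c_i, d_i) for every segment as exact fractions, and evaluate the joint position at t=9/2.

  seg 0: a=5 b=-68/11 c=0 d=13/44
  seg 1: a=-5 b=-29/11 c=39/22 d=-9/88
  seg 2: a=-4 b=71/22 c=51/44 d=-17/44
S(9/2) = -755/352

Δ: Δ0=-5, Δ1=1/2, Δ2=4
row 1: diag=8, rhs=33; c'=1/4, d'=33/8
row 2: denom=6−2·1/4=11/2; d'=(21−2·33/8)/(11/2)=51/22
back: M2=51/22
back: M1=33/8−1/4·51/22=39/11
M: M0=0, M1=39/11, M2=51/22, M3=0
seg 0: a=5, c=M0/2=0, d=(M1−M0)/(6·2)=13/44, b=Δ0−h0·(2M0+M1)/6=-68/11
seg 1: a=-5, c=M1/2=39/22, d=(M2−M1)/(6·2)=-9/88, b=Δ1−h1·(2M1+M2)/6=-29/11
seg 2: a=-4, c=M2/2=51/44, d=(M3−M2)/(6·1)=-17/44, b=Δ2−h2·(2M2+M3)/6=71/22
t_q=9/2 → seg 2, τ=1/2; S=-4+71/22·τ+51/44·τ²+-17/44·τ³=-755/352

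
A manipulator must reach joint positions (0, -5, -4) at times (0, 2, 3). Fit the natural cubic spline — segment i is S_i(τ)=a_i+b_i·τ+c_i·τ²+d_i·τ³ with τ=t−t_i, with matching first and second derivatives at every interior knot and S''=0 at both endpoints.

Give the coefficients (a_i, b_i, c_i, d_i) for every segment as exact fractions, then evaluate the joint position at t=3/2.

Δ: Δ0=-5/2, Δ1=1
row 1: diag=6, rhs=21; c'=1/6, d'=7/2
back: M1=7/2
M: M0=0, M1=7/2, M2=0
seg 0: a=0, c=M0/2=0, d=(M1−M0)/(6·2)=7/24, b=Δ0−h0·(2M0+M1)/6=-11/3
seg 1: a=-5, c=M1/2=7/4, d=(M2−M1)/(6·1)=-7/12, b=Δ1−h1·(2M1+M2)/6=-1/6
t_q=3/2 → seg 0, τ=3/2; S=0+-11/3·τ+0·τ²+7/24·τ³=-289/64

  seg 0: a=0 b=-11/3 c=0 d=7/24
  seg 1: a=-5 b=-1/6 c=7/4 d=-7/12
S(3/2) = -289/64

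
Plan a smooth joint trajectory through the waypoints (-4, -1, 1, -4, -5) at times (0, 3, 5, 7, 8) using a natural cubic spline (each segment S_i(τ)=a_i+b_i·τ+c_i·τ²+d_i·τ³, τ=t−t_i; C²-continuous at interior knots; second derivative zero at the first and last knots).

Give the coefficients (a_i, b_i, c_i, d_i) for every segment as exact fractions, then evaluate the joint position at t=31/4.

Δ: Δ0=1, Δ1=1, Δ2=-5/2, Δ3=-1
row 1: diag=10, rhs=0; c'=1/5, d'=0
row 2: denom=8−2·1/5=38/5; d'=(-21−2·0)/(38/5)=-105/38
row 3: denom=6−2·5/19=104/19; d'=(9−2·-105/38)/(104/19)=69/26
back: M3=69/26
back: M2=-105/38−5/19·69/26=-45/13
back: M1=0−1/5·-45/13=9/13
M: M0=0, M1=9/13, M2=-45/13, M3=69/26, M4=0
seg 0: a=-4, c=M0/2=0, d=(M1−M0)/(6·3)=1/26, b=Δ0−h0·(2M0+M1)/6=17/26
seg 1: a=-1, c=M1/2=9/26, d=(M2−M1)/(6·2)=-9/26, b=Δ1−h1·(2M1+M2)/6=22/13
seg 2: a=1, c=M2/2=-45/26, d=(M3−M2)/(6·2)=53/104, b=Δ2−h2·(2M2+M3)/6=-14/13
seg 3: a=-4, c=M3/2=69/52, d=(M4−M3)/(6·1)=-23/52, b=Δ3−h3·(2M3+M4)/6=-49/26
t_q=31/4 → seg 3, τ=3/4; S=-4+-49/26·τ+69/52·τ²+-23/52·τ³=-16153/3328

  seg 0: a=-4 b=17/26 c=0 d=1/26
  seg 1: a=-1 b=22/13 c=9/26 d=-9/26
  seg 2: a=1 b=-14/13 c=-45/26 d=53/104
  seg 3: a=-4 b=-49/26 c=69/52 d=-23/52
S(31/4) = -16153/3328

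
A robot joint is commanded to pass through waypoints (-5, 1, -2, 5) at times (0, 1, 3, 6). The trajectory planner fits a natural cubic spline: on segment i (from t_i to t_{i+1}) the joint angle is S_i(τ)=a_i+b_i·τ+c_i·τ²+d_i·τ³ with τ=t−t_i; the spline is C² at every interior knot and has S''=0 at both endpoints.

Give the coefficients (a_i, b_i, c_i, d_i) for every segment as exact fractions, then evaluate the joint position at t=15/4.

  seg 0: a=-5 b=157/21 c=0 d=-31/21
  seg 1: a=1 b=64/21 c=-31/7 d=181/168
  seg 2: a=-2 b=-73/42 c=57/28 d=-19/84
S(15/4) = -577/256

Δ: Δ0=6, Δ1=-3/2, Δ2=7/3
row 1: diag=6, rhs=-45; c'=1/3, d'=-15/2
row 2: denom=10−2·1/3=28/3; d'=(23−2·-15/2)/(28/3)=57/14
back: M2=57/14
back: M1=-15/2−1/3·57/14=-62/7
M: M0=0, M1=-62/7, M2=57/14, M3=0
seg 0: a=-5, c=M0/2=0, d=(M1−M0)/(6·1)=-31/21, b=Δ0−h0·(2M0+M1)/6=157/21
seg 1: a=1, c=M1/2=-31/7, d=(M2−M1)/(6·2)=181/168, b=Δ1−h1·(2M1+M2)/6=64/21
seg 2: a=-2, c=M2/2=57/28, d=(M3−M2)/(6·3)=-19/84, b=Δ2−h2·(2M2+M3)/6=-73/42
t_q=15/4 → seg 2, τ=3/4; S=-2+-73/42·τ+57/28·τ²+-19/84·τ³=-577/256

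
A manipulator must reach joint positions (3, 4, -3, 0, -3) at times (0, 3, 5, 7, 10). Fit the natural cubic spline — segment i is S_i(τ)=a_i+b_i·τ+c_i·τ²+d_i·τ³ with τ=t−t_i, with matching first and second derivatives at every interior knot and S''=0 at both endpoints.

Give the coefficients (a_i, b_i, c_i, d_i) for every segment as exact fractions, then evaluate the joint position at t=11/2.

  seg 0: a=3 b=361/180 c=0 d=-301/1620
  seg 1: a=4 b=-271/90 c=-301/180 d=257/360
  seg 2: a=-3 b=-17/15 c=47/18 d=-233/360
  seg 3: a=0 b=139/90 c=-229/180 d=229/1620
S(11/2) = -575/192

Δ: Δ0=1/3, Δ1=-7/2, Δ2=3/2, Δ3=-1
row 1: diag=10, rhs=-23; c'=1/5, d'=-23/10
row 2: denom=8−2·1/5=38/5; d'=(30−2·-23/10)/(38/5)=173/38
row 3: denom=10−2·5/19=180/19; d'=(-15−2·173/38)/(180/19)=-229/90
back: M3=-229/90
back: M2=173/38−5/19·-229/90=47/9
back: M1=-23/10−1/5·47/9=-301/90
M: M0=0, M1=-301/90, M2=47/9, M3=-229/90, M4=0
seg 0: a=3, c=M0/2=0, d=(M1−M0)/(6·3)=-301/1620, b=Δ0−h0·(2M0+M1)/6=361/180
seg 1: a=4, c=M1/2=-301/180, d=(M2−M1)/(6·2)=257/360, b=Δ1−h1·(2M1+M2)/6=-271/90
seg 2: a=-3, c=M2/2=47/18, d=(M3−M2)/(6·2)=-233/360, b=Δ2−h2·(2M2+M3)/6=-17/15
seg 3: a=0, c=M3/2=-229/180, d=(M4−M3)/(6·3)=229/1620, b=Δ3−h3·(2M3+M4)/6=139/90
t_q=11/2 → seg 2, τ=1/2; S=-3+-17/15·τ+47/18·τ²+-233/360·τ³=-575/192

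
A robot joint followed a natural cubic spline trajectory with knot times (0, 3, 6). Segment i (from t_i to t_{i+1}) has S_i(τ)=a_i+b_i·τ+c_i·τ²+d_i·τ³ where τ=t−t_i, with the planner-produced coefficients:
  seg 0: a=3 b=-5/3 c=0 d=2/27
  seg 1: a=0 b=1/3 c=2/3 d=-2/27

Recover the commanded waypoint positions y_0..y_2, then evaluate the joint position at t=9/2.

y_0 = S_0(0) = a_0 = 3
y_1 = S_1(0) = a_1 = 0
y_2 = S_1(3) = 5
t_q=9/2 is in segment 1 (τ=3/2); S_1(τ)=7/4

y_0=3 y_1=0 y_2=5
S(9/2) = 7/4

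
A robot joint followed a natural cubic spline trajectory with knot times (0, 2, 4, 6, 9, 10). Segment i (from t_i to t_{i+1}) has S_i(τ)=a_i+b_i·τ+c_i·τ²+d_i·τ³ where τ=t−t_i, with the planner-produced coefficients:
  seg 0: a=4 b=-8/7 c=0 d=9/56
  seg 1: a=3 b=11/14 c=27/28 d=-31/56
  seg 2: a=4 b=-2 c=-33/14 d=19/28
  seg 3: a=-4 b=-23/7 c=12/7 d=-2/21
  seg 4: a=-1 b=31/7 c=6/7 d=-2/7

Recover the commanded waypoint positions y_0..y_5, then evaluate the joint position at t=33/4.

y_0 = S_0(0) = a_0 = 4
y_1 = S_1(0) = a_1 = 3
y_2 = S_2(0) = a_2 = 4
y_3 = S_3(0) = a_3 = -4
y_4 = S_4(0) = a_4 = -1
y_5 = S_4(1) = 4
t_q=33/4 is in segment 3 (τ=9/4); S_3(τ)=-851/224

y_0=4 y_1=3 y_2=4 y_3=-4 y_4=-1 y_5=4
S(33/4) = -851/224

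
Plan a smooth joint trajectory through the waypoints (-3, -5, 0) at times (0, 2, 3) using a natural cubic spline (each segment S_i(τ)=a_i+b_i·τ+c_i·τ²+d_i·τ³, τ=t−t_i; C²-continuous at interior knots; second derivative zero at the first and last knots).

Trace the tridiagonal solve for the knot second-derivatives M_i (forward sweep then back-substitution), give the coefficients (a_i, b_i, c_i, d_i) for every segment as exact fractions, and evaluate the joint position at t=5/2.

  seg 0: a=-3 b=-3 c=0 d=1/2
  seg 1: a=-5 b=3 c=3 d=-1
S(5/2) = -23/8

Δ: Δ0=-1, Δ1=5
row 1: diag=6, rhs=36; c'=1/6, d'=6
back: M1=6
M: M0=0, M1=6, M2=0
seg 0: a=-3, c=M0/2=0, d=(M1−M0)/(6·2)=1/2, b=Δ0−h0·(2M0+M1)/6=-3
seg 1: a=-5, c=M1/2=3, d=(M2−M1)/(6·1)=-1, b=Δ1−h1·(2M1+M2)/6=3
t_q=5/2 → seg 1, τ=1/2; S=-5+3·τ+3·τ²+-1·τ³=-23/8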